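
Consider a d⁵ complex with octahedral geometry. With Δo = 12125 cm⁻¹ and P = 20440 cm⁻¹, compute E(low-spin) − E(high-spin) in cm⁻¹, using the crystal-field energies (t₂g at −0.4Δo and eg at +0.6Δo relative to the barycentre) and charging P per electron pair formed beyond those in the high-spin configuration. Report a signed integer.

16630

In the high-spin limit (t₂g³ eg²) the orbital term is 0.0Δo = 0 cm⁻¹, with no excess pairing.
For low-spin the configuration is t₂g⁵ eg⁰: orbital energy -2.0 × 12125 = -24250 cm⁻¹, and 2 additional pairs relative to high-spin add 40880 cm⁻¹, giving 16630 cm⁻¹.
The difference is 16630 − (0) = 16630 cm⁻¹, so high-spin lies lower.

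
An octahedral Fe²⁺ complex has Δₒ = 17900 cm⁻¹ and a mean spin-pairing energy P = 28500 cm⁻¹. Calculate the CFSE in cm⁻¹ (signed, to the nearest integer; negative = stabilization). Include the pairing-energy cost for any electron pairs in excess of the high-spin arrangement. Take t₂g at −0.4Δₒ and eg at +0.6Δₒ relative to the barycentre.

-7160

Fe²⁺: group 8, so d-count = 8 − 2 = 6.
With Δₒ < P the complex is high-spin.
That gives t₂g⁴ eg².
Orbital CFSE = -0.4Δₒ = -0.4 × 17900 = -7160 cm⁻¹.
High-spin has no excess pairs, so no pairing correction applies.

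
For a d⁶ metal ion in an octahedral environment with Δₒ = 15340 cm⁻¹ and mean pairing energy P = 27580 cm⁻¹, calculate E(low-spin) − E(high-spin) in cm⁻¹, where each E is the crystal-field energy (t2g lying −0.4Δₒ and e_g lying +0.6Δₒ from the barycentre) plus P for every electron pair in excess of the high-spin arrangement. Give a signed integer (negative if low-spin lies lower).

In the high-spin limit (t2g^4 e_g^2) the orbital term is -0.4Δₒ = -6136 cm⁻¹, with no excess pairing.
Low-spin: t2g^6 e_g^0, orbital CFSE = -2.4Δₒ = -36816 cm⁻¹; plus 2 excess pairs × P = +55160 cm⁻¹; total 18344 cm⁻¹.
Thus E(LS) − E(HS) = 24480 cm⁻¹.

24480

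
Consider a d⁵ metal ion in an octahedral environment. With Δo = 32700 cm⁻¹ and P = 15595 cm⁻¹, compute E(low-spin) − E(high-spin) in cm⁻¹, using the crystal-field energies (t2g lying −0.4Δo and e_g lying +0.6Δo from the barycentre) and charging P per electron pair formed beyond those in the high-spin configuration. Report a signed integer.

-34210

High-spin d⁵ fills as t2g^3 e_g^2 with CFSE 3(−0.4) + 2(+0.6) = 0.0Δo = 0 cm⁻¹.
Low-spin t2g^5 e_g^0 gives -2.0Δo = -65400 cm⁻¹, but forming 2 extra pairs costs 2P = 31190 cm⁻¹, so E(LS) = -65400 + 31190 = -34210 cm⁻¹.
E(LS) − E(HS) = -34210 − (0) = -34210 cm⁻¹.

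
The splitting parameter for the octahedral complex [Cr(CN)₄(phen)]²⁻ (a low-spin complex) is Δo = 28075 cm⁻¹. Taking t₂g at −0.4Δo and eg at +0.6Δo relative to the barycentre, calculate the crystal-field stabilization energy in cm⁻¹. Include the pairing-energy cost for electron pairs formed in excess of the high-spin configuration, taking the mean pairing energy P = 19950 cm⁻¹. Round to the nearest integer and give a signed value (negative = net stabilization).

Ligand charges: 4×(-1) from CN⁻ and 1×(+0) from phen sum to -4; with overall charge -2, Cr is +2.
Cr is in group 6, so Cr²⁺ is d⁴ (6 − 2 = 4).
Configuration: t₂g⁴ eg⁰.
Orbital CFSE = 4(-0.4) + 0(0.6) = -1.6Δo = -1.6 × 28075 = -44920 cm⁻¹.
Pairing penalty: 1 pair vs 0 in the high-spin reference → 1 extra × P = 19950 cm⁻¹.
Net CFSE = -44920 + 19950 = -24970 cm⁻¹.

-24970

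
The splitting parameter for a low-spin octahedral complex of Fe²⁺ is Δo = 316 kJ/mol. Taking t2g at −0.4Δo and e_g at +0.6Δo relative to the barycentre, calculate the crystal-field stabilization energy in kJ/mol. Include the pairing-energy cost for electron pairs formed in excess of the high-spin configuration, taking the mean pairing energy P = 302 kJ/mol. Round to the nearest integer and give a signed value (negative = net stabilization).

-154

Fe sits in group 8; removing 2 electrons leaves Fe²⁺ with 8 − 2 = 6 d electrons.
Configuration: t2g^6 e_g^0.
CFSE(orbital) = 6×(-0.4Δo) + 0×(0.6Δo) = -2.4Δo; with Δo = 316 kJ/mol that is -758 kJ/mol.
Pairing penalty: 3 pairs vs 1 in the high-spin reference → 2 extra × P = 604 kJ/mol.
Combining: -758 + 604 = -154 kJ/mol.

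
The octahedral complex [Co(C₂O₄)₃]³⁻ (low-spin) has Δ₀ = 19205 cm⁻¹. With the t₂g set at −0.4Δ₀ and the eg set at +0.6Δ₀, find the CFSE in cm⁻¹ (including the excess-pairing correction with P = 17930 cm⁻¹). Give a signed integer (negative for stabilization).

-10232

Each C₂O₄²⁻ contributes -2; 3 × (-2) = -6. With overall charge -3, Co is in the +3 oxidation state.
Co sits in group 9; removing 3 electrons leaves Co³⁺ with 9 − 3 = 6 d electrons.
Electron filling gives t₂g⁶ eg⁰.
Orbital CFSE = 6(-0.4) + 0(0.6) = -2.4Δ₀ = -2.4 × 19205 = -46092 cm⁻¹.
Pairing penalty: 3 pairs vs 1 in the high-spin reference → 2 extra × P = 35860 cm⁻¹.
Combining: -46092 + 35860 = -10232 cm⁻¹.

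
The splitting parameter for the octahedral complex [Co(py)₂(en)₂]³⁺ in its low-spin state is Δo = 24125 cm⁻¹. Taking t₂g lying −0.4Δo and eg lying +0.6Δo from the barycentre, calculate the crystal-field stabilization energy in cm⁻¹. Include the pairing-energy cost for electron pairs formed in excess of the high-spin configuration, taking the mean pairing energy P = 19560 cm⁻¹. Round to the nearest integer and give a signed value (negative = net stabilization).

Ligand charges: 2×(+0) from py and 2×(+0) from en sum to +0; with overall charge +3, Co is +3.
Co³⁺: group 9, so d-count = 9 − 3 = 6.
Electron filling gives t₂g⁶ eg⁰.
The orbital stabilization is -2.4Δo = -2.4 × 24125 = -57900 cm⁻¹.
High-spin d⁶ would be t₂g⁴ eg² with 1 pair; low-spin has 3, so 2 excess pairs cost +2P = +39120 cm⁻¹.
Overall CFSE = -57900 + 39120 = -18780 cm⁻¹.

-18780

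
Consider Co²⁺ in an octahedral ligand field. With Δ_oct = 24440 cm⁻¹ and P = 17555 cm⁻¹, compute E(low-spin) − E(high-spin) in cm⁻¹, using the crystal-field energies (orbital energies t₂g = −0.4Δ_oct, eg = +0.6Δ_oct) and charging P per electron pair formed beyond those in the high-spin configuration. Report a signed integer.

Group 9 minus oxidation state +2 gives a d⁷ configuration for Co²⁺.
High-spin: t₂g⁵ eg², CFSE = -0.8Δ_oct = -19552 cm⁻¹.
Low-spin: t₂g⁶ eg¹, orbital CFSE = -1.8Δ_oct = -43992 cm⁻¹; plus 1 excess pair × P = +17555 cm⁻¹; total -26437 cm⁻¹.
E(LS) − E(HS) = -26437 − (-19552) = -6885 cm⁻¹.

-6885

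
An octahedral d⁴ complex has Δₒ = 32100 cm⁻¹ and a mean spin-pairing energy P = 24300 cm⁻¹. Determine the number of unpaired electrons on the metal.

2

Here Δₒ > P (32100 > 24300), so the low-spin state is favoured.
Filling d⁴ accordingly: t₂g⁴ eg⁰.
Unpaired electrons: 2.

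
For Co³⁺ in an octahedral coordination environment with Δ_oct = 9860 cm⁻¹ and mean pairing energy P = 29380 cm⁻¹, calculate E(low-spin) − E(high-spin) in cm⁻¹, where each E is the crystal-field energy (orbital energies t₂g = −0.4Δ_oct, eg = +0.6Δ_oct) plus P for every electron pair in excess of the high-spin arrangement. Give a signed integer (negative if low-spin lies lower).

Co sits in group 9; removing 3 electrons leaves Co³⁺ with 9 − 3 = 6 d electrons.
In the high-spin limit (t₂g⁴ eg²) the orbital term is -0.4Δ_oct = -3944 cm⁻¹, with no excess pairing.
For low-spin the configuration is t₂g⁶ eg⁰: orbital energy -2.4 × 9860 = -23664 cm⁻¹, and 2 additional pairs relative to high-spin add 58760 cm⁻¹, giving 35096 cm⁻¹.
The difference is 35096 − (-3944) = 39040 cm⁻¹, so high-spin lies lower.

39040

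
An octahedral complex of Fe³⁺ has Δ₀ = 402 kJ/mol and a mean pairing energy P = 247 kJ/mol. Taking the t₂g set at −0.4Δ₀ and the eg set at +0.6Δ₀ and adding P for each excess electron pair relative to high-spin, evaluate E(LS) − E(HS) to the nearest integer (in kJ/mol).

-310

Fe sits in group 8; removing 3 electrons leaves Fe³⁺ with 8 − 3 = 5 d electrons.
In the high-spin limit (t₂g³ eg²) the orbital term is 0.0Δ₀ = 0 kJ/mol, with no excess pairing.
Low-spin t₂g⁵ eg⁰ gives -2.0Δ₀ = -804 kJ/mol, but forming 2 extra pairs costs 2P = 494 kJ/mol, so E(LS) = -804 + 494 = -310 kJ/mol.
The difference is -310 − (0) = -310 kJ/mol, so low-spin lies lower.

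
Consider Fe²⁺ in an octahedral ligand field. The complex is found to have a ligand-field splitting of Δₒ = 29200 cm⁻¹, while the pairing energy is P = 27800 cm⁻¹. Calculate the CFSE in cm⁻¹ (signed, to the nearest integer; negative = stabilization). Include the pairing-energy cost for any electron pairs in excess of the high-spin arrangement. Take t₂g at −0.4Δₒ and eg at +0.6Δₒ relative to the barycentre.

Fe sits in group 8; removing 2 electrons leaves Fe²⁺ with 8 − 2 = 6 d electrons.
Since Δₒ = 29200 cm⁻¹ > P = 27800 cm⁻¹, the complex adopts the low-spin configuration.
Configuration: t₂g⁶ eg⁰.
Orbital CFSE = -2.4Δₒ = -2.4 × 29200 = -70080 cm⁻¹.
Excess pairs vs high-spin: 3 − 1 = 2; pairing cost = +55600 cm⁻¹.
Net CFSE = -70080 + 55600 = -14480 cm⁻¹.

-14480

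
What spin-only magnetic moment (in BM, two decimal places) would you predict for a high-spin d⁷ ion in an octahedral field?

Configuration: t₂g⁵ eg² → 3 unpaired electrons.
μ(spin-only) = √[3(3+2)] = √15 ≈ 3.87 BM.

3.87 BM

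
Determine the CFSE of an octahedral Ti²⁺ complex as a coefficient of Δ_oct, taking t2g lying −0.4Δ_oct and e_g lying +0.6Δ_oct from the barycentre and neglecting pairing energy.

Group 4 minus oxidation state +2 gives a d² configuration for Ti²⁺.
Configuration: t2g^2 e_g^0.
CFSE = 2(-0.4Δ_oct) + 0(0.6Δ_oct) = -0.8Δ_oct + 0.0Δ_oct = -0.8Δ_oct.

-0.8 Δ_oct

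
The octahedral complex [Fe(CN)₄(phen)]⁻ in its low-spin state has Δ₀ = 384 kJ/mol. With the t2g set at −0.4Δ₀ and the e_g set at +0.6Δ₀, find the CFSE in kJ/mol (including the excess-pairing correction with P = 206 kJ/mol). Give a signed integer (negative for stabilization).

-356

Ligand charges: 4×(-1) from CN⁻ and 1×(+0) from phen sum to -4; with overall charge -1, Fe is +3.
Group 8 minus oxidation state +3 gives a d⁵ configuration for Fe³⁺.
The d⁵ electrons fill as t2g^5 e_g^0.
CFSE(orbital) = 5×(-0.4Δ₀) + 0×(0.6Δ₀) = -2.0Δ₀; with Δ₀ = 384 kJ/mol that is -768 kJ/mol.
Pairing penalty: 2 pairs vs 0 in the high-spin reference → 2 extra × P = 412 kJ/mol.
Combining: -768 + 412 = -356 kJ/mol.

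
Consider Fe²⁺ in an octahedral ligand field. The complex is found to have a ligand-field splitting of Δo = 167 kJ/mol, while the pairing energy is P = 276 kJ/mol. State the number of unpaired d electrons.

4

Fe²⁺: group 8, so d-count = 8 − 2 = 6.
Here Δo < P (167 < 276), so the high-spin state is favoured.
That gives t2g^4 e_g^2.
Unpaired electrons: 4.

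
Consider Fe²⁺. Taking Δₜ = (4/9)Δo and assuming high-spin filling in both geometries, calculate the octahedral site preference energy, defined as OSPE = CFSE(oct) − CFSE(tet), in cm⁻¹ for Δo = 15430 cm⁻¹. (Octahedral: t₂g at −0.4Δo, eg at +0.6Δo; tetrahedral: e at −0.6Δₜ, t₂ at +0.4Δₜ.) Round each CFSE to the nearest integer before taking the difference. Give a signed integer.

Fe sits in group 8; removing 2 electrons leaves Fe²⁺ with 8 − 2 = 6 d electrons.
Octahedral high-spin t₂g⁴ eg²: CFSE = -0.4 × 15430 = -6172 cm⁻¹.
In a tetrahedral site the filling is e³ t₂³: CFSE(tet) = -0.6Δₜ = -0.6 × (4/9)(15430) = -4115 cm⁻¹.
Subtracting, OSPE = -6172 − (-4115) = -2057 cm⁻¹.

-2057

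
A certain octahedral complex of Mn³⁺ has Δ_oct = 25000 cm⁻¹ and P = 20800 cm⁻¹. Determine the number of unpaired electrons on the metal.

Mn sits in group 7; removing 3 electrons leaves Mn³⁺ with 7 − 3 = 4 d electrons.
With Δ_oct > P the complex is low-spin.
Filling d⁴ accordingly: t₂g⁴ eg⁰.
Unpaired electrons: 2.

2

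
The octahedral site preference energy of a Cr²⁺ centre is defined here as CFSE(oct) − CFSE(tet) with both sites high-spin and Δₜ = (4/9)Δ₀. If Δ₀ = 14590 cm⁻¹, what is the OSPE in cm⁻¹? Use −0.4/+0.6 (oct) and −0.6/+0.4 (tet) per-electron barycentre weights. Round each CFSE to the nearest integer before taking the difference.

-6160

Cr sits in group 6; removing 2 electrons leaves Cr²⁺ with 6 − 2 = 4 d electrons.
Octahedral (high-spin): t₂g³ eg¹, CFSE = 3(−0.4) + 1(+0.6) = -0.6Δ₀ = -0.6 × 14590 = -8754 cm⁻¹.
In a tetrahedral site the filling is e² t₂²: CFSE(tet) = -0.4Δₜ = -0.4 × (4/9)(14590) = -2594 cm⁻¹.
Subtracting, OSPE = -8754 − (-2594) = -6160 cm⁻¹.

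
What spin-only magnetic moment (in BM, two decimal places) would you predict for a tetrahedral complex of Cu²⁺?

Cu sits in group 11; removing 2 electrons leaves Cu²⁺ with 11 − 2 = 9 d electrons.
Tetrahedral fields are weak (Δₜ ≈ 4/9 Δₒ), so electrons fill high-spin.
Configuration: e^4 t2^5 → 1 unpaired electron.
μ(spin-only) = √[1(1+2)] = √3 ≈ 1.73 BM.

1.73 BM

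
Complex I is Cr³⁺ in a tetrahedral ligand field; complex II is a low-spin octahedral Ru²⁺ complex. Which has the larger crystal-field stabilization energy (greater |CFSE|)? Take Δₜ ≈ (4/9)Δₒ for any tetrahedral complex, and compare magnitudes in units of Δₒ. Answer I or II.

II

I: Cr³⁺: group 6, so d-count = 6 − 3 = 3; Tetrahedral fields are weak (Δₜ ≈ 4/9 Δₒ), so electrons fill high-spin; e^2 t2^1, CFSE = -0.8Δₜ ≈ -0.36Δₒ.
II: Ru sits in group 8; removing 2 electrons leaves Ru²⁺ with 8 − 2 = 6 d electrons; t₂g⁶ eg⁰, CFSE = -2.4Δₒ.
So II has the larger |CFSE|.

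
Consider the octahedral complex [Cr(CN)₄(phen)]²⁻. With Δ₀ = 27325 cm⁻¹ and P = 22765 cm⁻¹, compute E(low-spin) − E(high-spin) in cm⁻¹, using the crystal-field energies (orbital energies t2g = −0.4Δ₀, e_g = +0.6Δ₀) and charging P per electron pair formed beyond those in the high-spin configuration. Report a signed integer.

Ligand charges: 4×(-1) from CN⁻ and 1×(+0) from phen sum to -4; with overall charge -2, Cr is +2.
Cr²⁺: group 6, so d-count = 6 − 2 = 4.
High-spin d⁴ fills as t2g^3 e_g^1 with CFSE 3(−0.4) + 1(+0.6) = -0.6Δ₀ = -16395 cm⁻¹.
For low-spin the configuration is t2g^4 e_g^0: orbital energy -1.6 × 27325 = -43720 cm⁻¹, and 1 additional pair relative to high-spin adds 22765 cm⁻¹, giving -20955 cm⁻¹.
Thus E(LS) − E(HS) = -4560 cm⁻¹.

-4560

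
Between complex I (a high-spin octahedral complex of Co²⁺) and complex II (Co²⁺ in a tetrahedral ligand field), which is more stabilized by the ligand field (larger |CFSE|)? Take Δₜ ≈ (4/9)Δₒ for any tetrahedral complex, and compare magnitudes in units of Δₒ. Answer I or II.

I: Group 9 minus oxidation state +2 gives a d⁷ configuration for Co²⁺; t₂g⁵ eg², CFSE = -0.8Δₒ.
II: Group 9 minus oxidation state +2 gives a d⁷ configuration for Co²⁺; Tetrahedral splitting is small, so the complex is high-spin; e⁴ t₂³, CFSE = -1.2Δₜ ≈ -0.53Δₒ.
So I has the larger |CFSE|.

I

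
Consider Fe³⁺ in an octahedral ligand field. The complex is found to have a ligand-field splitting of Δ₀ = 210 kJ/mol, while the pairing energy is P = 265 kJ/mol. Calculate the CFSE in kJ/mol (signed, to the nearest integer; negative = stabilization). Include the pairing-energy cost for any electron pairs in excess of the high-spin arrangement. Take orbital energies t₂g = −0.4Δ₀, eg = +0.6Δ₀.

0

Group 8 minus oxidation state +3 gives a d⁵ configuration for Fe³⁺.
Since Δ₀ = 210 kJ/mol < P = 265 kJ/mol, the complex adopts the high-spin configuration.
Filling d⁵ accordingly: t₂g³ eg².
Orbital CFSE = 0.0Δ₀ = 0.0 × 210 = 0 kJ/mol.
High-spin has no excess pairs, so no pairing correction applies.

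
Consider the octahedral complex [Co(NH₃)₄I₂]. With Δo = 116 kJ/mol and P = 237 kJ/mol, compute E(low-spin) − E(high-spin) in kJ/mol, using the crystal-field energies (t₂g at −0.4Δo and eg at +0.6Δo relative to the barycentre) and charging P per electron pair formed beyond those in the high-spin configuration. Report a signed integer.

121

Ligand charges: 4×(+0) from NH₃ and 2×(-1) from I⁻ sum to -2; with overall charge +0, Co is +2.
Co²⁺: group 9, so d-count = 9 − 2 = 7.
In the high-spin limit (t₂g⁵ eg²) the orbital term is -0.8Δo = -93 kJ/mol, with no excess pairing.
For low-spin the configuration is t₂g⁶ eg¹: orbital energy -1.8 × 116 = -209 kJ/mol, and 1 additional pair relative to high-spin adds 237 kJ/mol, giving 28 kJ/mol.
Thus E(LS) − E(HS) = 121 kJ/mol.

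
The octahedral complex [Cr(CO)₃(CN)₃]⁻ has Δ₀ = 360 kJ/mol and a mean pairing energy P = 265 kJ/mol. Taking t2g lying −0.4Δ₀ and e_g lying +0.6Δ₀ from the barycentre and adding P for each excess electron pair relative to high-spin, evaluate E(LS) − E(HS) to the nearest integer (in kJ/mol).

-95

Ligand charges: 3×(+0) from CO and 3×(-1) from CN⁻ sum to -3; with overall charge -1, Cr is +2.
Cr is in group 6, so Cr²⁺ is d⁴ (6 − 2 = 4).
High-spin: t2g^3 e_g^1, CFSE = -0.6Δ₀ = -216 kJ/mol.
For low-spin the configuration is t2g^4 e_g^0: orbital energy -1.6 × 360 = -576 kJ/mol, and 1 additional pair relative to high-spin adds 265 kJ/mol, giving -311 kJ/mol.
E(LS) − E(HS) = -311 − (-216) = -95 kJ/mol.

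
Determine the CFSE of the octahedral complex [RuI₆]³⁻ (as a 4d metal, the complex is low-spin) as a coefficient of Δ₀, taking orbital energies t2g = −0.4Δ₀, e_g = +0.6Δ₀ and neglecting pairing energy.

Each I⁻ contributes -1; 6 × (-1) = -6. With overall charge -3, Ru is in the +3 oxidation state.
Ru sits in group 8; removing 3 electrons leaves Ru³⁺ with 8 − 3 = 5 d electrons.
Configuration: t2g^5 e_g^0.
CFSE = 5(-0.4Δ₀) + 0(0.6Δ₀) = -2.0Δ₀ + 0.0Δ₀ = -2.0Δ₀.

-2.0 Δ₀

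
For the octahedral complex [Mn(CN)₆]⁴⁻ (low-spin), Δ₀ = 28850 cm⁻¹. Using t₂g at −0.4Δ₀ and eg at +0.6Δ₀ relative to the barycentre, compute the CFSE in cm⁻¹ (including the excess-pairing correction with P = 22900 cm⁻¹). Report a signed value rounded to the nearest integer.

-11900

Each CN⁻ contributes -1; 6 × (-1) = -6. With overall charge -4, Mn is in the +2 oxidation state.
Group 7 minus oxidation state +2 gives a d⁵ configuration for Mn²⁺.
The d⁵ electrons fill as t₂g⁵ eg⁰.
Orbital CFSE = 5(-0.4) + 0(0.6) = -2.0Δ₀ = -2.0 × 28850 = -57700 cm⁻¹.
Pairing penalty: 2 pairs vs 0 in the high-spin reference → 2 extra × P = 45800 cm⁻¹.
Overall CFSE = -57700 + 45800 = -11900 cm⁻¹.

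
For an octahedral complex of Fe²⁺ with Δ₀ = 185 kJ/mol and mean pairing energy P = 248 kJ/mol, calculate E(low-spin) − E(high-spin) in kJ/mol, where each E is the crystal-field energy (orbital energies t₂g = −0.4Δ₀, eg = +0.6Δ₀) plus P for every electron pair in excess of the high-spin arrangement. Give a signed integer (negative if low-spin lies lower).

Fe sits in group 8; removing 2 electrons leaves Fe²⁺ with 8 − 2 = 6 d electrons.
In the high-spin limit (t₂g⁴ eg²) the orbital term is -0.4Δ₀ = -74 kJ/mol, with no excess pairing.
Low-spin: t₂g⁶ eg⁰, orbital CFSE = -2.4Δ₀ = -444 kJ/mol; plus 2 excess pairs × P = +496 kJ/mol; total 52 kJ/mol.
E(LS) − E(HS) = 52 − (-74) = 126 kJ/mol.

126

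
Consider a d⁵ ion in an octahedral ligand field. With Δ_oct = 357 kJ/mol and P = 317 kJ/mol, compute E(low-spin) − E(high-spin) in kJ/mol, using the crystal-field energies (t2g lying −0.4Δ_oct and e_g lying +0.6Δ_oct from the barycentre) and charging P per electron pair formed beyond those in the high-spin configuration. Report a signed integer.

High-spin d⁵ fills as t2g^3 e_g^2 with CFSE 3(−0.4) + 2(+0.6) = 0.0Δ_oct = 0 kJ/mol.
Low-spin t2g^5 e_g^0 gives -2.0Δ_oct = -714 kJ/mol, but forming 2 extra pairs costs 2P = 634 kJ/mol, so E(LS) = -714 + 634 = -80 kJ/mol.
The difference is -80 − (0) = -80 kJ/mol, so low-spin lies lower.

-80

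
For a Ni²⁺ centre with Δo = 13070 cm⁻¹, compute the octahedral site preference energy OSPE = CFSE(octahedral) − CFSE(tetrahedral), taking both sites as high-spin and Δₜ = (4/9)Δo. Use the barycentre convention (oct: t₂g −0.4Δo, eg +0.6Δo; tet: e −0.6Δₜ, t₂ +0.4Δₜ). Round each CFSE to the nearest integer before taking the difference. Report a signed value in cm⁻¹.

-11037

Group 10 minus oxidation state +2 gives a d⁸ configuration for Ni²⁺.
Octahedral (high-spin): t₂g⁶ eg², CFSE = 6(−0.4) + 2(+0.6) = -1.2Δo = -1.2 × 13070 = -15684 cm⁻¹.
In a tetrahedral site the filling is e⁴ t₂⁴: CFSE(tet) = -0.8Δₜ = -0.8 × (4/9)(13070) = -4647 cm⁻¹.
OSPE = -15684 − (-4647) = -11037 cm⁻¹.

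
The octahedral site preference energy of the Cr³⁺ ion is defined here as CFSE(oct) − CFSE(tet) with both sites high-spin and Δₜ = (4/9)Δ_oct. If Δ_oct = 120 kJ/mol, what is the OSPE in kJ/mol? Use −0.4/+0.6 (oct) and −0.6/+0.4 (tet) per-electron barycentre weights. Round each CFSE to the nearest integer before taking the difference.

Cr³⁺: group 6, so d-count = 6 − 3 = 3.
Octahedral (high-spin): t2g^3 e_g^0, CFSE = 3(−0.4) + 0(+0.6) = -1.2Δ_oct = -1.2 × 120 = -144 kJ/mol.
Tetrahedral: e^2 t2^1, CFSE = 2(−0.6) + 1(+0.4) = -0.8Δₜ = -0.8 × (4/9) × 120 = -43 kJ/mol.
OSPE = CFSE(oct) − CFSE(tet) = -144 − (-43) = -101 kJ/mol.

-101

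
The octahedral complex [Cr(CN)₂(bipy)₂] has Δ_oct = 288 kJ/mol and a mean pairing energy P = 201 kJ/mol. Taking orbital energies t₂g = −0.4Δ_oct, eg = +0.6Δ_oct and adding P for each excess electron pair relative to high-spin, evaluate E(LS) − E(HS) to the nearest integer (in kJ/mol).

Ligand charges: 2×(-1) from CN⁻ and 2×(+0) from bipy sum to -2; with overall charge +0, Cr is +2.
Cr is in group 6, so Cr²⁺ is d⁴ (6 − 2 = 4).
In the high-spin limit (t₂g³ eg¹) the orbital term is -0.6Δ_oct = -173 kJ/mol, with no excess pairing.
Low-spin t₂g⁴ eg⁰ gives -1.6Δ_oct = -461 kJ/mol, but forming 1 extra pair costs 1P = 201 kJ/mol, so E(LS) = -461 + 201 = -260 kJ/mol.
The difference is -260 − (-173) = -87 kJ/mol, so low-spin lies lower.

-87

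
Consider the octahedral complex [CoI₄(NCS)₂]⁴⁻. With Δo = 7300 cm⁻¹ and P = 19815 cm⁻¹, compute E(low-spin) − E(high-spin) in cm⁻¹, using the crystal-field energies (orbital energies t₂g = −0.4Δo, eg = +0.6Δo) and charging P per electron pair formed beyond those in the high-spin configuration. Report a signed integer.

Ligand charges: 4×(-1) from I⁻ and 2×(-1) from NCS⁻ sum to -6; with overall charge -4, Co is +2.
Co sits in group 9; removing 2 electrons leaves Co²⁺ with 9 − 2 = 7 d electrons.
In the high-spin limit (t₂g⁵ eg²) the orbital term is -0.8Δo = -5840 cm⁻¹, with no excess pairing.
Low-spin t₂g⁶ eg¹ gives -1.8Δo = -13140 cm⁻¹, but forming 1 extra pair costs 1P = 19815 cm⁻¹, so E(LS) = -13140 + 19815 = 6675 cm⁻¹.
Thus E(LS) − E(HS) = 12515 cm⁻¹.

12515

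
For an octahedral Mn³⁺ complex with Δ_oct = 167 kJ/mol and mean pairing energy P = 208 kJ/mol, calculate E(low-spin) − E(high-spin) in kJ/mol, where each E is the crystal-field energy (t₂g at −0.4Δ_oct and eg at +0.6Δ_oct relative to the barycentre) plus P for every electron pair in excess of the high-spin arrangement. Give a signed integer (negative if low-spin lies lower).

Mn is in group 7, so Mn³⁺ is d⁴ (7 − 3 = 4).
In the high-spin limit (t₂g³ eg¹) the orbital term is -0.6Δ_oct = -100 kJ/mol, with no excess pairing.
Low-spin: t₂g⁴ eg⁰, orbital CFSE = -1.6Δ_oct = -267 kJ/mol; plus 1 excess pair × P = +208 kJ/mol; total -59 kJ/mol.
Thus E(LS) − E(HS) = 41 kJ/mol.

41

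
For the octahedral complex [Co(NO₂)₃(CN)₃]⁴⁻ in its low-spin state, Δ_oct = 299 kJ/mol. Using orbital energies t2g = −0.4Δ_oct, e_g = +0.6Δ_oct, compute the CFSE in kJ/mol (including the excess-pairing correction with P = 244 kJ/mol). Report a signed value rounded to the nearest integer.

Ligand charges: 3×(-1) from NO₂⁻ and 3×(-1) from CN⁻ sum to -6; with overall charge -4, Co is +2.
Co sits in group 9; removing 2 electrons leaves Co²⁺ with 9 − 2 = 7 d electrons.
The d⁷ electrons fill as t2g^6 e_g^1.
CFSE(orbital) = 6×(-0.4Δ_oct) + 1×(0.6Δ_oct) = -1.8Δ_oct; with Δ_oct = 299 kJ/mol that is -538 kJ/mol.
Pairing penalty: 3 pairs vs 2 in the high-spin reference → 1 extra × P = 244 kJ/mol.
Net CFSE = -538 + 244 = -294 kJ/mol.

-294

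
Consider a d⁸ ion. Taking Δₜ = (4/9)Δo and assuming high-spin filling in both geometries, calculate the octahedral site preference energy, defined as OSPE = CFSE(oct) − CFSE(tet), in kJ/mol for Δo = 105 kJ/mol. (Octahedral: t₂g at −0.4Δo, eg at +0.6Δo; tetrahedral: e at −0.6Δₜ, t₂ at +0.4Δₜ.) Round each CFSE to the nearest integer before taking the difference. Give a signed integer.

-89

Octahedral high-spin t₂g⁶ eg²: CFSE = -1.2 × 105 = -126 kJ/mol.
Tetrahedral e⁴ t₂⁴ gives -0.8Δₜ = -0.8 × (4/9) × 105 = -37 kJ/mol.
OSPE = -126 − (-37) = -89 kJ/mol.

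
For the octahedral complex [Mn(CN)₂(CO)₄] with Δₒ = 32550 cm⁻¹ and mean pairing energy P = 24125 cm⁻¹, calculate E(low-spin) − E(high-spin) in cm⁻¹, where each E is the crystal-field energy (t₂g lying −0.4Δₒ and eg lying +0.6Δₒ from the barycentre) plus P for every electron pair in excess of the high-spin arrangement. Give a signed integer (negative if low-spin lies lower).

-16850

Ligand charges: 2×(-1) from CN⁻ and 4×(+0) from CO sum to -2; with overall charge +0, Mn is +2.
Group 7 minus oxidation state +2 gives a d⁵ configuration for Mn²⁺.
High-spin: t₂g³ eg², CFSE = 0.0Δₒ = 0 cm⁻¹.
Low-spin t₂g⁵ eg⁰ gives -2.0Δₒ = -65100 cm⁻¹, but forming 2 extra pairs costs 2P = 48250 cm⁻¹, so E(LS) = -65100 + 48250 = -16850 cm⁻¹.
E(LS) − E(HS) = -16850 − (0) = -16850 cm⁻¹.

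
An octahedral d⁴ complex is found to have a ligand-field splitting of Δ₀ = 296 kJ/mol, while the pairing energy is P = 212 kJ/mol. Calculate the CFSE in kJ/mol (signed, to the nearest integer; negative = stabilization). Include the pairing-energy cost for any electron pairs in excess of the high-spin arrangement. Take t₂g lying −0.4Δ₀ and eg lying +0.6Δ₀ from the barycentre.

-262

With Δ₀ > P the complex is low-spin.
That gives t₂g⁴ eg⁰.
Orbital CFSE = -1.6Δ₀ = -1.6 × 296 = -474 kJ/mol.
Excess pairs vs high-spin: 1 − 0 = 1; pairing cost = +212 kJ/mol.
Net CFSE = -474 + 212 = -262 kJ/mol.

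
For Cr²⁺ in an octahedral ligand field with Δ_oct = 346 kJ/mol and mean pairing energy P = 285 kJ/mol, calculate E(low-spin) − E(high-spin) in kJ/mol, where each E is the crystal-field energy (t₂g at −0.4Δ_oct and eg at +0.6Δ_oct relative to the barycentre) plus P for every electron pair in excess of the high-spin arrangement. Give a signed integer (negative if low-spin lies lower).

Cr sits in group 6; removing 2 electrons leaves Cr²⁺ with 6 − 2 = 4 d electrons.
High-spin d⁴ fills as t₂g³ eg¹ with CFSE 3(−0.4) + 1(+0.6) = -0.6Δ_oct = -208 kJ/mol.
For low-spin the configuration is t₂g⁴ eg⁰: orbital energy -1.6 × 346 = -554 kJ/mol, and 1 additional pair relative to high-spin adds 285 kJ/mol, giving -269 kJ/mol.
E(LS) − E(HS) = -269 − (-208) = -61 kJ/mol.

-61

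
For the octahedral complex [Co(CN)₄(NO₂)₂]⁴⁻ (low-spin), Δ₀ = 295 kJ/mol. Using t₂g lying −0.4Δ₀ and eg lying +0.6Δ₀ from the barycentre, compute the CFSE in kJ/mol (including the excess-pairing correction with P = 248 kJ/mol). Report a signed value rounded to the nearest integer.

Ligand charges: 4×(-1) from CN⁻ and 2×(-1) from NO₂⁻ sum to -6; with overall charge -4, Co is +2.
Co is in group 9, so Co²⁺ is d⁷ (9 − 2 = 7).
Configuration: t₂g⁶ eg¹.
CFSE(orbital) = 6×(-0.4Δ₀) + 1×(0.6Δ₀) = -1.8Δ₀; with Δ₀ = 295 kJ/mol that is -531 kJ/mol.
High-spin d⁷ would be t₂g⁵ eg² with 2 pairs; low-spin has 3, so 1 excess pair costs +1P = +248 kJ/mol.
Net CFSE = -531 + 248 = -283 kJ/mol.

-283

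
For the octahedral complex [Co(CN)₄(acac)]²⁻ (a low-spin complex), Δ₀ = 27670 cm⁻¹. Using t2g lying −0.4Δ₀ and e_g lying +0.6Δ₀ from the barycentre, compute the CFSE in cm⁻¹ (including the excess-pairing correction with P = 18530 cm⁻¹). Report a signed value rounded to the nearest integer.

Ligand charges: 4×(-1) from CN⁻ and 1×(-1) from acac⁻ sum to -5; with overall charge -2, Co is +3.
Co sits in group 9; removing 3 electrons leaves Co³⁺ with 9 − 3 = 6 d electrons.
Electron filling gives t2g^6 e_g^0.
CFSE(orbital) = 6×(-0.4Δ₀) + 0×(0.6Δ₀) = -2.4Δ₀; with Δ₀ = 27670 cm⁻¹ that is -66408 cm⁻¹.
Pairing penalty: 3 pairs vs 1 in the high-spin reference → 2 extra × P = 37060 cm⁻¹.
Combining: -66408 + 37060 = -29348 cm⁻¹.

-29348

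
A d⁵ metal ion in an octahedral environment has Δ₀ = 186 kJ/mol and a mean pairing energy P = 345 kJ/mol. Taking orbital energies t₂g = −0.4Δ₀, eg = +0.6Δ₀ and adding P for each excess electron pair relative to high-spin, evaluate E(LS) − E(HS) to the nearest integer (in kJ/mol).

318

In the high-spin limit (t₂g³ eg²) the orbital term is 0.0Δ₀ = 0 kJ/mol, with no excess pairing.
For low-spin the configuration is t₂g⁵ eg⁰: orbital energy -2.0 × 186 = -372 kJ/mol, and 2 additional pairs relative to high-spin add 690 kJ/mol, giving 318 kJ/mol.
E(LS) − E(HS) = 318 − (0) = 318 kJ/mol.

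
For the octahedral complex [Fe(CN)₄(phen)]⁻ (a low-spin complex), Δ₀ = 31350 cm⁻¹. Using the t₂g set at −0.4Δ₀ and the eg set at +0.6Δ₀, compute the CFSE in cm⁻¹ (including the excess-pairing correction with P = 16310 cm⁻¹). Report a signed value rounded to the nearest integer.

Ligand charges: 4×(-1) from CN⁻ and 1×(+0) from phen sum to -4; with overall charge -1, Fe is +3.
Fe is in group 8, so Fe³⁺ is d⁵ (8 − 3 = 5).
The d⁵ electrons fill as t₂g⁵ eg⁰.
Orbital CFSE = 5(-0.4) + 0(0.6) = -2.0Δ₀ = -2.0 × 31350 = -62700 cm⁻¹.
Relative to high-spin t₂g³ eg² (0 paired), the low-spin configuration has 2 additional pairs, contributing +2 × 16310 = +32620 cm⁻¹.
Overall CFSE = -62700 + 32620 = -30080 cm⁻¹.

-30080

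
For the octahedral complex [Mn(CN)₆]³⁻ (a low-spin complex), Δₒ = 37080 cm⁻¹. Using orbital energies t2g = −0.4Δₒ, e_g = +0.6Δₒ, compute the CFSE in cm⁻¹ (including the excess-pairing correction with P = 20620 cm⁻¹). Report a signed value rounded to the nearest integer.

-38708

Each CN⁻ contributes -1; 6 × (-1) = -6. With overall charge -3, Mn is in the +3 oxidation state.
Mn sits in group 7; removing 3 electrons leaves Mn³⁺ with 7 − 3 = 4 d electrons.
Electron filling gives t2g^4 e_g^0.
The orbital stabilization is -1.6Δₒ = -1.6 × 37080 = -59328 cm⁻¹.
Relative to high-spin t2g^3 e_g^1 (0 paired), the low-spin configuration has 1 additional pair, contributing +1 × 20620 = +20620 cm⁻¹.
Net CFSE = -59328 + 20620 = -38708 cm⁻¹.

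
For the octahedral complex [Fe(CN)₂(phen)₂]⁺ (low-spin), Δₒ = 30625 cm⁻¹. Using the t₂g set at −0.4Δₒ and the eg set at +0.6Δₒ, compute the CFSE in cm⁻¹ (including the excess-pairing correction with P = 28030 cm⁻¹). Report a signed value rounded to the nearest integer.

-5190

Ligand charges: 2×(-1) from CN⁻ and 2×(+0) from phen sum to -2; with overall charge +1, Fe is +3.
Fe is in group 8, so Fe³⁺ is d⁵ (8 − 3 = 5).
Electron filling gives t₂g⁵ eg⁰.
CFSE(orbital) = 5×(-0.4Δₒ) + 0×(0.6Δₒ) = -2.0Δₒ; with Δₒ = 30625 cm⁻¹ that is -61250 cm⁻¹.
Relative to high-spin t₂g³ eg² (0 paired), the low-spin configuration has 2 additional pairs, contributing +2 × 28030 = +56060 cm⁻¹.
Net CFSE = -61250 + 56060 = -5190 cm⁻¹.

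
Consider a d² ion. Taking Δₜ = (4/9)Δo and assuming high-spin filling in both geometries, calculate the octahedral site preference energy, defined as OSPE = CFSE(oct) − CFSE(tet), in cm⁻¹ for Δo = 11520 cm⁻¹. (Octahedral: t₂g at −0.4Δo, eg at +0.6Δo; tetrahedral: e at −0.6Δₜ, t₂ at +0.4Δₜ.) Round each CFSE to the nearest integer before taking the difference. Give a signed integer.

In an octahedral site d² (HS) is t₂g² eg⁰, giving CFSE(oct) = -0.8Δo = -9216 cm⁻¹.
Tetrahedral e² t₂⁰ gives -1.2Δₜ = -1.2 × (4/9) × 11520 = -6144 cm⁻¹.
OSPE = -9216 − (-6144) = -3072 cm⁻¹.

-3072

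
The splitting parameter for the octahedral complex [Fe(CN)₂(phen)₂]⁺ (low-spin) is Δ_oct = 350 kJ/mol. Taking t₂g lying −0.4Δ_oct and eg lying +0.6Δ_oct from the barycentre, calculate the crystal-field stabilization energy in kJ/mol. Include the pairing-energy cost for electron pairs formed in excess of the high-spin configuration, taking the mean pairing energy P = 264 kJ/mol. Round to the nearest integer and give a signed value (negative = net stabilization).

Ligand charges: 2×(-1) from CN⁻ and 2×(+0) from phen sum to -2; with overall charge +1, Fe is +3.
Fe³⁺: group 8, so d-count = 8 − 3 = 5.
The d⁵ electrons fill as t₂g⁵ eg⁰.
Orbital CFSE = 5(-0.4) + 0(0.6) = -2.0Δ_oct = -2.0 × 350 = -700 kJ/mol.
High-spin d⁵ would be t₂g³ eg² with 0 pairs; low-spin has 2, so 2 excess pairs cost +2P = +528 kJ/mol.
Overall CFSE = -700 + 528 = -172 kJ/mol.

-172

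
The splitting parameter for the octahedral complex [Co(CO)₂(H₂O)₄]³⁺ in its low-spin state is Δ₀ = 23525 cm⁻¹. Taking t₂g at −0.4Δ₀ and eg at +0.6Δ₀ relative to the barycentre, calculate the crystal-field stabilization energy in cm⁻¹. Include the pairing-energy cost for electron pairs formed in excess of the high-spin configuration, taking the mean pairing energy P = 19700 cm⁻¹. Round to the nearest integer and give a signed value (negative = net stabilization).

Ligand charges: 2×(+0) from CO and 4×(+0) from H₂O sum to +0; with overall charge +3, Co is +3.
Co³⁺: group 9, so d-count = 9 − 3 = 6.
Electron filling gives t₂g⁶ eg⁰.
Orbital CFSE = 6(-0.4) + 0(0.6) = -2.4Δ₀ = -2.4 × 23525 = -56460 cm⁻¹.
Pairing penalty: 3 pairs vs 1 in the high-spin reference → 2 extra × P = 39400 cm⁻¹.
Net CFSE = -56460 + 39400 = -17060 cm⁻¹.

-17060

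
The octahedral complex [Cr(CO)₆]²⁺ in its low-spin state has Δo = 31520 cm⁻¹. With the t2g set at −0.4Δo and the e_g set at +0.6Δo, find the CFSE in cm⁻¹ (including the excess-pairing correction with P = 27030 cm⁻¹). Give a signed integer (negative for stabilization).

CO is neutral, so the +2 overall charge sits on Cr: oxidation state +2.
Cr²⁺: group 6, so d-count = 6 − 2 = 4.
Configuration: t2g^4 e_g^0.
Orbital CFSE = 4(-0.4) + 0(0.6) = -1.6Δo = -1.6 × 31520 = -50432 cm⁻¹.
Relative to high-spin t2g^3 e_g^1 (0 paired), the low-spin configuration has 1 additional pair, contributing +1 × 27030 = +27030 cm⁻¹.
Combining: -50432 + 27030 = -23402 cm⁻¹.

-23402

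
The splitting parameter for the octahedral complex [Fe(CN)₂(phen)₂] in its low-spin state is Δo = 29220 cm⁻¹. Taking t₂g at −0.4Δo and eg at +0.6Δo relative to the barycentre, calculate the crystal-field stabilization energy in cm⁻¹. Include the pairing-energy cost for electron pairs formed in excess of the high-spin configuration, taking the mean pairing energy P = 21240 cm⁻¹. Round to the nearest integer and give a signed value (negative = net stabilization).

Ligand charges: 2×(-1) from CN⁻ and 2×(+0) from phen sum to -2; with overall charge +0, Fe is +2.
Group 8 minus oxidation state +2 gives a d⁶ configuration for Fe²⁺.
Electron filling gives t₂g⁶ eg⁰.
The orbital stabilization is -2.4Δo = -2.4 × 29220 = -70128 cm⁻¹.
Relative to high-spin t₂g⁴ eg² (1 paired), the low-spin configuration has 2 additional pairs, contributing +2 × 21240 = +42480 cm⁻¹.
Net CFSE = -70128 + 42480 = -27648 cm⁻¹.

-27648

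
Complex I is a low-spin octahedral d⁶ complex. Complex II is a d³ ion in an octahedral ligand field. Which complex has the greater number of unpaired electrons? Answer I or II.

II

I: t2g^6 e_g^0 → 0 unpaired.
II: t₂g³ eg⁰ → 3 unpaired.
So II has more unpaired electrons.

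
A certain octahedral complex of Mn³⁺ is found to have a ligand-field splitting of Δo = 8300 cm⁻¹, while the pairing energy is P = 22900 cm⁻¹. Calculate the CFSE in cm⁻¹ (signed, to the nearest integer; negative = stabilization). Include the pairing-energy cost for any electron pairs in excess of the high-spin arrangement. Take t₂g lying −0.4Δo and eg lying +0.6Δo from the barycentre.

Group 7 minus oxidation state +3 gives a d⁴ configuration for Mn³⁺.
With Δo < P the complex is high-spin.
Filling d⁴ accordingly: t₂g³ eg¹.
Orbital CFSE = -0.6Δo = -0.6 × 8300 = -4980 cm⁻¹.
High-spin has no excess pairs, so no pairing correction applies.

-4980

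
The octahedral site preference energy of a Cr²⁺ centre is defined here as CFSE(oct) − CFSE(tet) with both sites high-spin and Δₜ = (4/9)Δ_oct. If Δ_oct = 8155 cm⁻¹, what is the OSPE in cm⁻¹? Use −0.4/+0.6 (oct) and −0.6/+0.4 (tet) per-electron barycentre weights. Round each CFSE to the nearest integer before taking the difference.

-3443

Cr is in group 6, so Cr²⁺ is d⁴ (6 − 2 = 4).
In an octahedral site d⁴ (HS) is t₂g³ eg¹, giving CFSE(oct) = -0.6Δ_oct = -4893 cm⁻¹.
Tetrahedral e² t₂² gives -0.4Δₜ = -0.4 × (4/9) × 8155 = -1450 cm⁻¹.
OSPE = -4893 − (-1450) = -3443 cm⁻¹.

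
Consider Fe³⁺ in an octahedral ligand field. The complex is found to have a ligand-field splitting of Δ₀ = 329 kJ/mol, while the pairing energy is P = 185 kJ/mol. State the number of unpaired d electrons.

Fe is in group 8, so Fe³⁺ is d⁵ (8 − 3 = 5).
Δ₀ > P, so pairing is preferred: the ground state is low-spin.
That gives t2g^5 e_g^0.
Unpaired electrons: 1.

1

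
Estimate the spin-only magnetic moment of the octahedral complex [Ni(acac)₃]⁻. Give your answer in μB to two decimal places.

2.83 μB

Each acac⁻ contributes -1; 3 × (-1) = -3. With overall charge -1, Ni is in the +2 oxidation state.
Ni sits in group 10; removing 2 electrons leaves Ni²⁺ with 10 − 2 = 8 d electrons.
For octahedral d⁸ the high- and low-spin configurations coincide.
Configuration: t2g^6 e_g^2 → 2 unpaired electrons.
μ(spin-only) = √[2(2+2)] = √8 ≈ 2.83 μB.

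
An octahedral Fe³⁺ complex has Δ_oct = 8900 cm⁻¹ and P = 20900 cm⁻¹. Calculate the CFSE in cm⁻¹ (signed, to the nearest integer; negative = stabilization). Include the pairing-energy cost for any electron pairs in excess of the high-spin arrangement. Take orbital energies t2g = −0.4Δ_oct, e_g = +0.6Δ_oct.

Group 8 minus oxidation state +3 gives a d⁵ configuration for Fe³⁺.
Δ_oct < P, so pairing is avoided: the ground state is high-spin.
Filling d⁵ accordingly: t2g^3 e_g^2.
Orbital CFSE = 0.0Δ_oct = 0.0 × 8900 = 0 cm⁻¹.
High-spin has no excess pairs, so no pairing correction applies.

0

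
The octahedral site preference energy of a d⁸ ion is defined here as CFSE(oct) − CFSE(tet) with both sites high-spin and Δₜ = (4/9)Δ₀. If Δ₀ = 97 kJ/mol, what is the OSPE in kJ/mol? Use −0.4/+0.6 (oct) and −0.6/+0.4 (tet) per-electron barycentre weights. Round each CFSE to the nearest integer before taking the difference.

-82

Octahedral high-spin t₂g⁶ eg²: CFSE = -1.2 × 97 = -116 kJ/mol.
Tetrahedral e⁴ t₂⁴ gives -0.8Δₜ = -0.8 × (4/9) × 97 = -34 kJ/mol.
Subtracting, OSPE = -116 − (-34) = -82 kJ/mol.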